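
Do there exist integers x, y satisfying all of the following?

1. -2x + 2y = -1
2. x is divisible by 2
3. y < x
No

Even the single constraint (-2x + 2y = -1) is infeasible over the integers.

  - -2x + 2y = -1: every term on the left is divisible by 2, so the LHS ≡ 0 (mod 2), but the RHS -1 is not — no integer solution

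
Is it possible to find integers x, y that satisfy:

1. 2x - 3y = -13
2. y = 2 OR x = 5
No

The full constraint system is jointly infeasible over the integers. Each constraint and what it forces:

  - 2x - 3y = -13: is a linear equation tying the variables together
  - y = 2 OR x = 5: forces a choice: either y = 2 or x = 5

Split on the disjunction (y = 2 OR x = 5):
  • If y = 2: with y = 2, every remaining term of the linear equation is divisible by 2, so the left side is ≡ 0 (mod 2); but the right side -7 ≡ 1 (mod 2). No integers can satisfy it.
  • If x = 5: with x = 5, every remaining term of the linear equation is divisible by 3, so the left side is ≡ 0 (mod 3); but the right side -23 ≡ 1 (mod 3). No integers can satisfy it.
Both branches are infeasible, so the system has no integer solution.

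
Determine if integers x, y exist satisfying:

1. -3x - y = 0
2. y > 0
Yes

Take x = -1, y = 3. Substituting into each constraint:
  (1) -3(-1) + (-3) = 0 ✓
  (2) 3 > 0 ✓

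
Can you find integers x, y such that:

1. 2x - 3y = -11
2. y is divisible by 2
No

The full constraint system is jointly infeasible over the integers. Each constraint and what it forces:

  - 2x - 3y = -11: is a linear equation tying the variables together
  - y is divisible by 2: restricts y to multiples of 2

Modular obstruction: writing y = 2y', every remaining term of the linear equation is divisible by 2, so the left side is ≡ 0 (mod 2); but the right side -11 ≡ 1 (mod 2). No integers can satisfy it.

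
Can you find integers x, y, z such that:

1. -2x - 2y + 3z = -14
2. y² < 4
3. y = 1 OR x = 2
Yes

Take x = 0, y = 1, z = -4. Substituting into each constraint:
  (1) -2(0) - 2(1) + 3(-4) = -14 ✓
  (2) y² = (1)² = 1, and 1 < 4 ✓
  (3) y = 1, target 1 ✓ (first branch holds)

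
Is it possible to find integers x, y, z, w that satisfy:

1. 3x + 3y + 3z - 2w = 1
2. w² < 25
Yes

Take x = 1, y = 0, z = 0, w = 1. Substituting into each constraint:
  (1) 3(1) + 3(0) + 3(0) - 2(1) = 1 ✓
  (2) w² = (1)² = 1, and 1 < 25 ✓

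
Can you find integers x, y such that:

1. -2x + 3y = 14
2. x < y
Yes

Take x = 2, y = 6. Substituting into each constraint:
  (1) -2(2) + 3(6) = 14 ✓
  (2) 2 < 6 ✓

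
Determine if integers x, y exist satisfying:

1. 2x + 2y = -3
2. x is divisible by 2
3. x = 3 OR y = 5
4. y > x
No

Even the single constraint (2x + 2y = -3) is infeasible over the integers.

  - 2x + 2y = -3: every term on the left is divisible by 2, so the LHS ≡ 0 (mod 2), but the RHS -3 is not — no integer solution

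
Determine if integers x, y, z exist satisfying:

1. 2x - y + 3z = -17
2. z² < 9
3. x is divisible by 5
Yes

Take x = 0, y = 23, z = 2. Substituting into each constraint:
  (1) 2(0) + (-23) + 3(2) = -17 ✓
  (2) z² = (2)² = 4, and 4 < 9 ✓
  (3) 0 = 5 × 0, remainder 0 ✓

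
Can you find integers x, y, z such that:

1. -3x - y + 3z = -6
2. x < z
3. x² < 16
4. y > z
Yes

Take x = -1, y = 9, z = 0. Substituting into each constraint:
  (1) -3(-1) + (-9) + 3(0) = -6 ✓
  (2) -1 < 0 ✓
  (3) x² = (-1)² = 1, and 1 < 16 ✓
  (4) 9 > 0 ✓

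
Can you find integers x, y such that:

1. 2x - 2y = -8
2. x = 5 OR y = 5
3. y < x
No

A contradictory subset is {2x - 2y = -8, y < x}. No integer assignment can satisfy these jointly:

  - 2x - 2y = -8: is a linear equation tying the variables together
  - y < x: bounds one variable relative to another variable

From the equation, x − y = -4, i.e. x − y = -4; but x > y requires x − y ≥ 1. Contradiction.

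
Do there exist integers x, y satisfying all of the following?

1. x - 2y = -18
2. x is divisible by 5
Yes

Take x = 0, y = 9. Substituting into each constraint:
  (1) 0 - 2(9) = -18 ✓
  (2) 0 = 5 × 0, remainder 0 ✓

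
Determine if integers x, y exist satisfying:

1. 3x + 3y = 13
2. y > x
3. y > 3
No

Even the single constraint (3x + 3y = 13) is infeasible over the integers.

  - 3x + 3y = 13: every term on the left is divisible by 3, so the LHS ≡ 0 (mod 3), but the RHS 13 is not — no integer solution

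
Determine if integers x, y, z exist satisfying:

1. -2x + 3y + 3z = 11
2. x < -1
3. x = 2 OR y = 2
Yes

Take x = -4, y = 2, z = -1. Substituting into each constraint:
  (1) -2(-4) + 3(2) + 3(-1) = 11 ✓
  (2) -4 < -1 ✓
  (3) y = 2, target 2 ✓ (second branch holds)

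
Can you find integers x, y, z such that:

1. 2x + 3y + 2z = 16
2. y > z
Yes

Take x = 4, y = 2, z = 1. Substituting into each constraint:
  (1) 2(4) + 3(2) + 2(1) = 16 ✓
  (2) 2 > 1 ✓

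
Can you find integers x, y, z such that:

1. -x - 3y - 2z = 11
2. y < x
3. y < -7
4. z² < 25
Yes

Take x = 13, y = -8, z = 0. Substituting into each constraint:
  (1) (-13) - 3(-8) - 2(0) = 11 ✓
  (2) -8 < 13 ✓
  (3) -8 < -7 ✓
  (4) z² = (0)² = 0, and 0 < 25 ✓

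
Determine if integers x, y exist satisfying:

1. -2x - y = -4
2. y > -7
Yes

Take x = 2, y = 0. Substituting into each constraint:
  (1) -2(2) + 0 = -4 ✓
  (2) 0 > -7 ✓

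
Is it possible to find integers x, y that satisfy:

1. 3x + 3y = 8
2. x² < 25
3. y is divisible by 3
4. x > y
No

Even the single constraint (3x + 3y = 8) is infeasible over the integers.

  - 3x + 3y = 8: every term on the left is divisible by 3, so the LHS ≡ 0 (mod 3), but the RHS 8 is not — no integer solution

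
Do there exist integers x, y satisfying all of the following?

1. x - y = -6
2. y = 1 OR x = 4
Yes

Take x = -5, y = 1. Substituting into each constraint:
  (1) (-5) + (-1) = -6 ✓
  (2) y = 1, target 1 ✓ (first branch holds)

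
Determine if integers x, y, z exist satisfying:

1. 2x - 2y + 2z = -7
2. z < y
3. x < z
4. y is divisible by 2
No

Even the single constraint (2x - 2y + 2z = -7) is infeasible over the integers.

  - 2x - 2y + 2z = -7: every term on the left is divisible by 2, so the LHS ≡ 0 (mod 2), but the RHS -7 is not — no integer solution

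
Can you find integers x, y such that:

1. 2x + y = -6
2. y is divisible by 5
Yes

Take x = -3, y = 0. Substituting into each constraint:
  (1) 2(-3) + 0 = -6 ✓
  (2) 0 = 5 × 0, remainder 0 ✓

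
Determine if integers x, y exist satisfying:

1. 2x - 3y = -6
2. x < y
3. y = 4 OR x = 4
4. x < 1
No

A contradictory subset is {2x - 3y = -6, y = 4 OR x = 4, x < 1}. No integer assignment can satisfy these jointly:

  - 2x - 3y = -6: is a linear equation tying the variables together
  - y = 4 OR x = 4: forces a choice: either y = 4 or x = 4
  - x < 1: bounds one variable relative to a constant

Split on the disjunction (y = 4 OR x = 4):
  • If y = 4: the equation forces x = 3, which contradicts the bound x ≤ 0.
  • If x = 4: this contradicts the bound x ≤ 0.
Both branches are infeasible, so the system has no integer solution.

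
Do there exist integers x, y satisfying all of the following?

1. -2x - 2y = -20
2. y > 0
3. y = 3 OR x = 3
Yes

Take x = 7, y = 3. Substituting into each constraint:
  (1) -2(7) - 2(3) = -20 ✓
  (2) 3 > 0 ✓
  (3) y = 3, target 3 ✓ (first branch holds)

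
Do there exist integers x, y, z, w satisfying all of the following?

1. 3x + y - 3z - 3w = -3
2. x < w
Yes

Take x = -1, y = 0, z = 0, w = 0. Substituting into each constraint:
  (1) 3(-1) + 0 - 3(0) - 3(0) = -3 ✓
  (2) -1 < 0 ✓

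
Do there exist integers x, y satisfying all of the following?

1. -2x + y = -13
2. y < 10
Yes

Take x = 7, y = 1. Substituting into each constraint:
  (1) -2(7) + 1 = -13 ✓
  (2) 1 < 10 ✓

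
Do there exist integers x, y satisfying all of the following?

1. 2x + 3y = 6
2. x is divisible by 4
Yes

Take x = 0, y = 2. Substituting into each constraint:
  (1) 2(0) + 3(2) = 6 ✓
  (2) 0 = 4 × 0, remainder 0 ✓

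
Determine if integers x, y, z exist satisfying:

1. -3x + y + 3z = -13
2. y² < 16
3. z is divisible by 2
Yes

Take x = 5, y = 2, z = 0. Substituting into each constraint:
  (1) -3(5) + 2 + 3(0) = -13 ✓
  (2) y² = (2)² = 4, and 4 < 16 ✓
  (3) 0 = 2 × 0, remainder 0 ✓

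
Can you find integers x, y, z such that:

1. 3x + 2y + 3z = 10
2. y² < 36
Yes

Take x = 0, y = 5, z = 0. Substituting into each constraint:
  (1) 3(0) + 2(5) + 3(0) = 10 ✓
  (2) y² = (5)² = 25, and 25 < 36 ✓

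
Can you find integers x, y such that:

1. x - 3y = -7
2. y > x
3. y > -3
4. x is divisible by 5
Yes

Take x = -10, y = -1. Substituting into each constraint:
  (1) (-10) - 3(-1) = -7 ✓
  (2) -1 > -10 ✓
  (3) -1 > -3 ✓
  (4) -10 = 5 × -2, remainder 0 ✓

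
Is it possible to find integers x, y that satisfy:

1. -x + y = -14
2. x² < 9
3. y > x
No

A contradictory subset is {-x + y = -14, y > x}. No integer assignment can satisfy these jointly:

  - -x + y = -14: is a linear equation tying the variables together
  - y > x: bounds one variable relative to another variable

From the equation, x − y = 14, i.e. y − x = -14; but y > x requires y − x ≥ 1. Contradiction.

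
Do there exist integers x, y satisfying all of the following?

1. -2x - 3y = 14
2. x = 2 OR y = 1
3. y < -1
Yes

Take x = 2, y = -6. Substituting into each constraint:
  (1) -2(2) - 3(-6) = 14 ✓
  (2) x = 2, target 2 ✓ (first branch holds)
  (3) -6 < -1 ✓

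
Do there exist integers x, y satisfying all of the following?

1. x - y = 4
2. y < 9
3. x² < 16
Yes

Take x = 0, y = -4. Substituting into each constraint:
  (1) 0 + 4 = 4 ✓
  (2) -4 < 9 ✓
  (3) x² = (0)² = 0, and 0 < 16 ✓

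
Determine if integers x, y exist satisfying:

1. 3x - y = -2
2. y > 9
Yes

Take x = 3, y = 11. Substituting into each constraint:
  (1) 3(3) + (-11) = -2 ✓
  (2) 11 > 9 ✓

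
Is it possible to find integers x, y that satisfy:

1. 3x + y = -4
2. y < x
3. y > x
No

A contradictory subset is {y < x, y > x}. No integer assignment can satisfy these jointly:

  - y < x: bounds one variable relative to another variable
  - y > x: bounds one variable relative to another variable

Direct contradiction: x > y and y > x cannot both hold.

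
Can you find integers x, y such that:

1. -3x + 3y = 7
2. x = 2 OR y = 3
No

Even the single constraint (-3x + 3y = 7) is infeasible over the integers.

  - -3x + 3y = 7: every term on the left is divisible by 3, so the LHS ≡ 0 (mod 3), but the RHS 7 is not — no integer solution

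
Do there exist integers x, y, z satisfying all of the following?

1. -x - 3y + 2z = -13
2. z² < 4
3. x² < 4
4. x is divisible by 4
Yes

Take x = 0, y = 5, z = 1. Substituting into each constraint:
  (1) 0 - 3(5) + 2(1) = -13 ✓
  (2) z² = (1)² = 1, and 1 < 4 ✓
  (3) x² = (0)² = 0, and 0 < 4 ✓
  (4) 0 = 4 × 0, remainder 0 ✓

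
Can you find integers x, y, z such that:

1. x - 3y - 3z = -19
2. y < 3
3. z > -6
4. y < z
Yes

Take x = -16, y = 0, z = 1. Substituting into each constraint:
  (1) (-16) - 3(0) - 3(1) = -19 ✓
  (2) 0 < 3 ✓
  (3) 1 > -6 ✓
  (4) 0 < 1 ✓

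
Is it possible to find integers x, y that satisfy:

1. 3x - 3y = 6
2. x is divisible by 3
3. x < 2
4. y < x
Yes

Take x = 0, y = -2. Substituting into each constraint:
  (1) 3(0) - 3(-2) = 6 ✓
  (2) 0 = 3 × 0, remainder 0 ✓
  (3) 0 < 2 ✓
  (4) -2 < 0 ✓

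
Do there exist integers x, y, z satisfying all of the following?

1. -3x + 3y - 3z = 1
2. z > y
No

Even the single constraint (-3x + 3y - 3z = 1) is infeasible over the integers.

  - -3x + 3y - 3z = 1: every term on the left is divisible by 3, so the LHS ≡ 0 (mod 3), but the RHS 1 is not — no integer solution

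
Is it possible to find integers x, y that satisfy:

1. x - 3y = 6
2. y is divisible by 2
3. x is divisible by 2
Yes

Take x = 6, y = 0. Substituting into each constraint:
  (1) 6 - 3(0) = 6 ✓
  (2) 0 = 2 × 0, remainder 0 ✓
  (3) 6 = 2 × 3, remainder 0 ✓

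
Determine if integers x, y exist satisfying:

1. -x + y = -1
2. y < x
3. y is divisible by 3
Yes

Take x = 1, y = 0. Substituting into each constraint:
  (1) (-1) + 0 = -1 ✓
  (2) 0 < 1 ✓
  (3) 0 = 3 × 0, remainder 0 ✓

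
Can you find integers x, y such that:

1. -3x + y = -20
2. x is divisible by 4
Yes

Take x = 0, y = -20. Substituting into each constraint:
  (1) -3(0) + (-20) = -20 ✓
  (2) 0 = 4 × 0, remainder 0 ✓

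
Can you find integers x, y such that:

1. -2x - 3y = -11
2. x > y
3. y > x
No

A contradictory subset is {x > y, y > x}. No integer assignment can satisfy these jointly:

  - x > y: bounds one variable relative to another variable
  - y > x: bounds one variable relative to another variable

Direct contradiction: x > y and y > x cannot both hold.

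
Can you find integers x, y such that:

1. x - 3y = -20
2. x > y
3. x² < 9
No

The full constraint system is jointly infeasible over the integers. Each constraint and what it forces:

  - x - 3y = -20: is a linear equation tying the variables together
  - x > y: bounds one variable relative to another variable
  - x² < 9: restricts x to |x| ≤ 2

Propagating the comparison: y < x and x ≤ 2 give y ≤ 1. Range argument: with x ∈ [-2, 2], y ∈ [−∞, 1], the left side of the equation is at least -5, but the right side is -20 < -5. No integer solution exists.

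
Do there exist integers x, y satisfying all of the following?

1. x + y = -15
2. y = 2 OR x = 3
Yes

Take x = 3, y = -18. Substituting into each constraint:
  (1) 3 + (-18) = -15 ✓
  (2) x = 3, target 3 ✓ (second branch holds)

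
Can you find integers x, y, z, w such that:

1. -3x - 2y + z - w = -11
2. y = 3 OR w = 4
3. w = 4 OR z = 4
Yes

Take x = 1, y = 2, z = 0, w = 4. Substituting into each constraint:
  (1) -3(1) - 2(2) + 0 + (-4) = -11 ✓
  (2) w = 4, target 4 ✓ (second branch holds)
  (3) w = 4, target 4 ✓ (first branch holds)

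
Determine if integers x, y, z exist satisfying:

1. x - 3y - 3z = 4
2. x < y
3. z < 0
Yes

Take x = 1, y = 2, z = -3. Substituting into each constraint:
  (1) 1 - 3(2) - 3(-3) = 4 ✓
  (2) 1 < 2 ✓
  (3) -3 < 0 ✓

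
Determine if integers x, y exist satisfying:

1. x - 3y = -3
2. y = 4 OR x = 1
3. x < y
No

The full constraint system is jointly infeasible over the integers. Each constraint and what it forces:

  - x - 3y = -3: is a linear equation tying the variables together
  - y = 4 OR x = 1: forces a choice: either y = 4 or x = 1
  - x < y: bounds one variable relative to another variable

Split on the disjunction (y = 4 OR x = 1):
  • If y = 4: the equation forces x = 9, giving (y, x) = (4, 9), which violates y > x.
  • If x = 1: with x = 1, every remaining term of the linear equation is divisible by 3, so the left side is ≡ 0 (mod 3); but the right side -4 ≡ 2 (mod 3). No integers can satisfy it.
Both branches are infeasible, so the system has no integer solution.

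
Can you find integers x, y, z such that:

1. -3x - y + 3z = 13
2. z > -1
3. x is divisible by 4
Yes

Take x = 0, y = 2, z = 5. Substituting into each constraint:
  (1) -3(0) + (-2) + 3(5) = 13 ✓
  (2) 5 > -1 ✓
  (3) 0 = 4 × 0, remainder 0 ✓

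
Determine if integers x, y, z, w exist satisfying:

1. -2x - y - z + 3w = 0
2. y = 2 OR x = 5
Yes

Take x = -1, y = 2, z = 0, w = 0. Substituting into each constraint:
  (1) -2(-1) + (-2) + 0 + 3(0) = 0 ✓
  (2) y = 2, target 2 ✓ (first branch holds)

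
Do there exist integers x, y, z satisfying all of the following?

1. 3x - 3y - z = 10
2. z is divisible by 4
Yes

Take x = -1, y = 1, z = -16. Substituting into each constraint:
  (1) 3(-1) - 3(1) + 16 = 10 ✓
  (2) -16 = 4 × -4, remainder 0 ✓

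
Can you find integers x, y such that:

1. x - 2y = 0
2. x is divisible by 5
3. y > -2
Yes

Take x = 0, y = 0. Substituting into each constraint:
  (1) 0 - 2(0) = 0 ✓
  (2) 0 = 5 × 0, remainder 0 ✓
  (3) 0 > -2 ✓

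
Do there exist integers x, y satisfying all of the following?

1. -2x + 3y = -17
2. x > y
Yes

Take x = -14, y = -15. Substituting into each constraint:
  (1) -2(-14) + 3(-15) = -17 ✓
  (2) -14 > -15 ✓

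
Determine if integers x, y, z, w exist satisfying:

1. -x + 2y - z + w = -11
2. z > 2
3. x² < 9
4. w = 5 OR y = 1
Yes

Take x = 2, y = 1, z = 4, w = -7. Substituting into each constraint:
  (1) (-2) + 2(1) + (-4) + (-7) = -11 ✓
  (2) 4 > 2 ✓
  (3) x² = (2)² = 4, and 4 < 9 ✓
  (4) y = 1, target 1 ✓ (second branch holds)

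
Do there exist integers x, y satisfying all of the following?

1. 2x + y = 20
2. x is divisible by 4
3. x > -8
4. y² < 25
Yes

Take x = 8, y = 4. Substituting into each constraint:
  (1) 2(8) + 4 = 20 ✓
  (2) 8 = 4 × 2, remainder 0 ✓
  (3) 8 > -8 ✓
  (4) y² = (4)² = 16, and 16 < 25 ✓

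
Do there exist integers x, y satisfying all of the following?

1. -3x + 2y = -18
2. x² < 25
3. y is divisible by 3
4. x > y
Yes

Take x = 2, y = -6. Substituting into each constraint:
  (1) -3(2) + 2(-6) = -18 ✓
  (2) x² = (2)² = 4, and 4 < 25 ✓
  (3) -6 = 3 × -2, remainder 0 ✓
  (4) 2 > -6 ✓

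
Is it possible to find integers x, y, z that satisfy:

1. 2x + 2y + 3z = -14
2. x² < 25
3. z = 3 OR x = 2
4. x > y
Yes

Take x = 2, y = -15, z = 4. Substituting into each constraint:
  (1) 2(2) + 2(-15) + 3(4) = -14 ✓
  (2) x² = (2)² = 4, and 4 < 25 ✓
  (3) x = 2, target 2 ✓ (second branch holds)
  (4) 2 > -15 ✓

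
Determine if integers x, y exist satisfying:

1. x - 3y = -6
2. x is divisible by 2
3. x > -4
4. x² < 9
Yes

Take x = 0, y = 2. Substituting into each constraint:
  (1) 0 - 3(2) = -6 ✓
  (2) 0 = 2 × 0, remainder 0 ✓
  (3) 0 > -4 ✓
  (4) x² = (0)² = 0, and 0 < 9 ✓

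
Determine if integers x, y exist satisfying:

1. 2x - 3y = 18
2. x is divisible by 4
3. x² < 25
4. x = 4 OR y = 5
No

A contradictory subset is {2x - 3y = 18, x = 4 OR y = 5}. No integer assignment can satisfy these jointly:

  - 2x - 3y = 18: is a linear equation tying the variables together
  - x = 4 OR y = 5: forces a choice: either x = 4 or y = 5

Split on the disjunction (x = 4 OR y = 5):
  • If x = 4: with x = 4, every remaining term of the linear equation is divisible by 3, so the left side is ≡ 0 (mod 3); but the right side 10 ≡ 1 (mod 3). No integers can satisfy it.
  • If y = 5: with y = 5, every remaining term of the linear equation is divisible by 2, so the left side is ≡ 0 (mod 2); but the right side 33 ≡ 1 (mod 2). No integers can satisfy it.
Both branches are infeasible, so the system has no integer solution.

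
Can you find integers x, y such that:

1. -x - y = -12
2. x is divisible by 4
Yes

Take x = 0, y = 12. Substituting into each constraint:
  (1) 0 + (-12) = -12 ✓
  (2) 0 = 4 × 0, remainder 0 ✓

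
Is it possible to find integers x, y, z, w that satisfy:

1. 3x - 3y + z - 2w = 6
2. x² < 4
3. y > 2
Yes

Take x = 0, y = 3, z = 15, w = 0. Substituting into each constraint:
  (1) 3(0) - 3(3) + 15 - 2(0) = 6 ✓
  (2) x² = (0)² = 0, and 0 < 4 ✓
  (3) 3 > 2 ✓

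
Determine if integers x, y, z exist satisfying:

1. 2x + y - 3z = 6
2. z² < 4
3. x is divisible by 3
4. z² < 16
Yes

Take x = 0, y = 9, z = 1. Substituting into each constraint:
  (1) 2(0) + 9 - 3(1) = 6 ✓
  (2) z² = (1)² = 1, and 1 < 4 ✓
  (3) 0 = 3 × 0, remainder 0 ✓
  (4) z² = (1)² = 1, and 1 < 16 ✓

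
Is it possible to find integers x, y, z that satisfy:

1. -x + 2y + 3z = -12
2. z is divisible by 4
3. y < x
Yes

Take x = -10, y = -11, z = 0. Substituting into each constraint:
  (1) 10 + 2(-11) + 3(0) = -12 ✓
  (2) 0 = 4 × 0, remainder 0 ✓
  (3) -11 < -10 ✓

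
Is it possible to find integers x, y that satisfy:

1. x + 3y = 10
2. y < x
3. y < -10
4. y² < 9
No

A contradictory subset is {y < -10, y² < 9}. No integer assignment can satisfy these jointly:

  - y < -10: bounds one variable relative to a constant
  - y² < 9: restricts y to |y| ≤ 2

Direct contradiction: the bounds on y require y ≥ -2 and y ≤ -11 simultaneously, which is empty.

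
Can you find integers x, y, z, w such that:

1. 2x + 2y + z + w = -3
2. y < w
Yes

Take x = 0, y = 0, z = -4, w = 1. Substituting into each constraint:
  (1) 2(0) + 2(0) + (-4) + 1 = -3 ✓
  (2) 0 < 1 ✓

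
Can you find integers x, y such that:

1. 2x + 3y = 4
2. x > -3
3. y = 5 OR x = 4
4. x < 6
No

A contradictory subset is {2x + 3y = 4, x > -3, y = 5 OR x = 4}. No integer assignment can satisfy these jointly:

  - 2x + 3y = 4: is a linear equation tying the variables together
  - x > -3: bounds one variable relative to a constant
  - y = 5 OR x = 4: forces a choice: either y = 5 or x = 4

Split on the disjunction (y = 5 OR x = 4):
  • If y = 5: with y = 5, every remaining term of the linear equation is divisible by 2, so the left side is ≡ 0 (mod 2); but the right side -11 ≡ 1 (mod 2). No integers can satisfy it.
  • If x = 4: with x = 4, every remaining term of the linear equation is divisible by 3, so the left side is ≡ 0 (mod 3); but the right side -4 ≡ 2 (mod 3). No integers can satisfy it.
Both branches are infeasible, so the system has no integer solution.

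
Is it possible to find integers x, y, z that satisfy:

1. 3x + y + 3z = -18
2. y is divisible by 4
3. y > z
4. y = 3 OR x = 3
Yes

Take x = 3, y = 12, z = -13. Substituting into each constraint:
  (1) 3(3) + 12 + 3(-13) = -18 ✓
  (2) 12 = 4 × 3, remainder 0 ✓
  (3) 12 > -13 ✓
  (4) x = 3, target 3 ✓ (second branch holds)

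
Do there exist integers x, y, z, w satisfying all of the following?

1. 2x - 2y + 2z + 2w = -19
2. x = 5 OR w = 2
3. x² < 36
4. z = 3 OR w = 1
No

Even the single constraint (2x - 2y + 2z + 2w = -19) is infeasible over the integers.

  - 2x - 2y + 2z + 2w = -19: every term on the left is divisible by 2, so the LHS ≡ 0 (mod 2), but the RHS -19 is not — no integer solution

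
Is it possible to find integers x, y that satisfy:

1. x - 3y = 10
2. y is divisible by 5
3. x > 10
Yes

Take x = 25, y = 5. Substituting into each constraint:
  (1) 25 - 3(5) = 10 ✓
  (2) 5 = 5 × 1, remainder 0 ✓
  (3) 25 > 10 ✓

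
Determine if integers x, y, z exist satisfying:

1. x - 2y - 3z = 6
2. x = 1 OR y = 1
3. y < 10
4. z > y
Yes

Take x = 1, y = -4, z = 1. Substituting into each constraint:
  (1) 1 - 2(-4) - 3(1) = 6 ✓
  (2) x = 1, target 1 ✓ (first branch holds)
  (3) -4 < 10 ✓
  (4) 1 > -4 ✓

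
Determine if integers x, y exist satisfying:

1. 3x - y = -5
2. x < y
Yes

Take x = -2, y = -1. Substituting into each constraint:
  (1) 3(-2) + 1 = -5 ✓
  (2) -2 < -1 ✓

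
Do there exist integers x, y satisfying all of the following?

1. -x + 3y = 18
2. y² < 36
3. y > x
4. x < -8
Yes

Take x = -9, y = 3. Substituting into each constraint:
  (1) 9 + 3(3) = 18 ✓
  (2) y² = (3)² = 9, and 9 < 36 ✓
  (3) 3 > -9 ✓
  (4) -9 < -8 ✓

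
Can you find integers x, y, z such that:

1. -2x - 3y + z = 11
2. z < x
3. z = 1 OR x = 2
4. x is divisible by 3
No

The full constraint system is jointly infeasible over the integers. Each constraint and what it forces:

  - -2x - 3y + z = 11: is a linear equation tying the variables together
  - z < x: bounds one variable relative to another variable
  - z = 1 OR x = 2: forces a choice: either z = 1 or x = 2
  - x is divisible by 3: restricts x to multiples of 3

Split on the disjunction (z = 1 OR x = 2):
  • If z = 1: with z = 1, writing x = 3x', every remaining term of the linear equation is divisible by 3, so the left side is ≡ 0 (mod 3); but the right side 10 ≡ 1 (mod 3). No integers can satisfy it.
  • If x = 2: this contradicts the divisibility constraint — 2 is not a multiple of 3.
Both branches are infeasible, so the system has no integer solution.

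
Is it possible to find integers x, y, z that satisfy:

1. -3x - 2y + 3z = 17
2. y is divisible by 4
Yes

Take x = 1, y = -16, z = -4. Substituting into each constraint:
  (1) -3(1) - 2(-16) + 3(-4) = 17 ✓
  (2) -16 = 4 × -4, remainder 0 ✓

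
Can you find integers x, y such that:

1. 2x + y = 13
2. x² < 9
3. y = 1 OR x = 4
No

The full constraint system is jointly infeasible over the integers. Each constraint and what it forces:

  - 2x + y = 13: is a linear equation tying the variables together
  - x² < 9: restricts x to |x| ≤ 2
  - y = 1 OR x = 4: forces a choice: either y = 1 or x = 4

Split on the disjunction (y = 1 OR x = 4):
  • If y = 1: the equation forces x = 6, but x² < 9 requires |x| ≤ 2.
  • If x = 4: this contradicts x² < 9, which requires |x| ≤ 2.
Both branches are infeasible, so the system has no integer solution.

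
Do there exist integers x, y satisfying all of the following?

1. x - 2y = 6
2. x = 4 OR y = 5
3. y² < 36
Yes

Take x = 4, y = -1. Substituting into each constraint:
  (1) 4 - 2(-1) = 6 ✓
  (2) x = 4, target 4 ✓ (first branch holds)
  (3) y² = (-1)² = 1, and 1 < 36 ✓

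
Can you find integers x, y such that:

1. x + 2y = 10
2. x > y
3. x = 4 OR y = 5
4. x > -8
Yes

Take x = 4, y = 3. Substituting into each constraint:
  (1) 4 + 2(3) = 10 ✓
  (2) 4 > 3 ✓
  (3) x = 4, target 4 ✓ (first branch holds)
  (4) 4 > -8 ✓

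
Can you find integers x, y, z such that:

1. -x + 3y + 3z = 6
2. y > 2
Yes

Take x = 0, y = 3, z = -1. Substituting into each constraint:
  (1) 0 + 3(3) + 3(-1) = 6 ✓
  (2) 3 > 2 ✓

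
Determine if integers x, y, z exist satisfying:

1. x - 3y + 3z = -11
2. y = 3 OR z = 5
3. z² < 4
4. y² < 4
No

A contradictory subset is {y = 3 OR z = 5, z² < 4, y² < 4}. No integer assignment can satisfy these jointly:

  - y = 3 OR z = 5: forces a choice: either y = 3 or z = 5
  - z² < 4: restricts z to |z| ≤ 1
  - y² < 4: restricts y to |y| ≤ 1

Split on the disjunction (y = 3 OR z = 5):
  • If y = 3: this contradicts y² < 4, which requires |y| ≤ 1.
  • If z = 5: this contradicts z² < 4, which requires |z| ≤ 1.
Both branches are infeasible, so the system has no integer solution.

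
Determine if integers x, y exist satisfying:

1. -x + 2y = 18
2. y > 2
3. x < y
Yes

Take x = 0, y = 9. Substituting into each constraint:
  (1) 0 + 2(9) = 18 ✓
  (2) 9 > 2 ✓
  (3) 0 < 9 ✓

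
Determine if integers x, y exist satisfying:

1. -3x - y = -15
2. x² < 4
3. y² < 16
No

The full constraint system is jointly infeasible over the integers. Each constraint and what it forces:

  - -3x - y = -15: is a linear equation tying the variables together
  - x² < 4: restricts x to |x| ≤ 1
  - y² < 16: restricts y to |y| ≤ 3

Range argument: with x ∈ [-1, 1], y ∈ [-3, 3], the left side of the equation is at least -6, but the right side is -15 < -6. No integer solution exists.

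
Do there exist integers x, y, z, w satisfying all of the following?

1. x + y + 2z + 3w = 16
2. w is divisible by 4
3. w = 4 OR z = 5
Yes

Take x = 0, y = 4, z = 0, w = 4. Substituting into each constraint:
  (1) 0 + 4 + 2(0) + 3(4) = 16 ✓
  (2) 4 = 4 × 1, remainder 0 ✓
  (3) w = 4, target 4 ✓ (first branch holds)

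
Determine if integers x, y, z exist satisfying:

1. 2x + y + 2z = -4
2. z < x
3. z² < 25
Yes

Take x = 0, y = -2, z = -1. Substituting into each constraint:
  (1) 2(0) + (-2) + 2(-1) = -4 ✓
  (2) -1 < 0 ✓
  (3) z² = (-1)² = 1, and 1 < 25 ✓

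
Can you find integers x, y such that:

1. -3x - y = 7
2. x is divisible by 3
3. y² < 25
Yes

Take x = -3, y = 2. Substituting into each constraint:
  (1) -3(-3) + (-2) = 7 ✓
  (2) -3 = 3 × -1, remainder 0 ✓
  (3) y² = (2)² = 4, and 4 < 25 ✓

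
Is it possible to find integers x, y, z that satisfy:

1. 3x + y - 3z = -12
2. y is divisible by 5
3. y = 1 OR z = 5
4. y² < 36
Yes

Take x = 1, y = 0, z = 5. Substituting into each constraint:
  (1) 3(1) + 0 - 3(5) = -12 ✓
  (2) 0 = 5 × 0, remainder 0 ✓
  (3) z = 5, target 5 ✓ (second branch holds)
  (4) y² = (0)² = 0, and 0 < 36 ✓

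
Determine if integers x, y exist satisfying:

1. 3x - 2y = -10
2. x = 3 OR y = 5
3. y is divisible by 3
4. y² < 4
No

A contradictory subset is {3x - 2y = -10, x = 3 OR y = 5, y² < 4}. No integer assignment can satisfy these jointly:

  - 3x - 2y = -10: is a linear equation tying the variables together
  - x = 3 OR y = 5: forces a choice: either x = 3 or y = 5
  - y² < 4: restricts y to |y| ≤ 1

Split on the disjunction (x = 3 OR y = 5):
  • If x = 3: with x = 3, every remaining term of the linear equation is divisible by 2, so the left side is ≡ 0 (mod 2); but the right side -19 ≡ 1 (mod 2). No integers can satisfy it.
  • If y = 5: this contradicts y² < 4, which requires |y| ≤ 1.
Both branches are infeasible, so the system has no integer solution.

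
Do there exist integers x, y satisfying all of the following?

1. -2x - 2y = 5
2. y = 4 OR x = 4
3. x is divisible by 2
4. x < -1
No

Even the single constraint (-2x - 2y = 5) is infeasible over the integers.

  - -2x - 2y = 5: every term on the left is divisible by 2, so the LHS ≡ 0 (mod 2), but the RHS 5 is not — no integer solution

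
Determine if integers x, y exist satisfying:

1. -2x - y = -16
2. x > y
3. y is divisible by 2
Yes

Take x = 8, y = 0. Substituting into each constraint:
  (1) -2(8) + 0 = -16 ✓
  (2) 8 > 0 ✓
  (3) 0 = 2 × 0, remainder 0 ✓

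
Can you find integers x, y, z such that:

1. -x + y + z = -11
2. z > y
Yes

Take x = 12, y = 0, z = 1. Substituting into each constraint:
  (1) (-12) + 0 + 1 = -11 ✓
  (2) 1 > 0 ✓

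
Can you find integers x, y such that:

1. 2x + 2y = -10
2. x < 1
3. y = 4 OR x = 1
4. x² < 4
No

The full constraint system is jointly infeasible over the integers. Each constraint and what it forces:

  - 2x + 2y = -10: is a linear equation tying the variables together
  - x < 1: bounds one variable relative to a constant
  - y = 4 OR x = 1: forces a choice: either y = 4 or x = 1
  - x² < 4: restricts x to |x| ≤ 1

Split on the disjunction (y = 4 OR x = 1):
  • If y = 4: the equation forces x = -9, but x² < 4 requires |x| ≤ 1.
  • If x = 1: this contradicts the bound x ≤ 0.
Both branches are infeasible, so the system has no integer solution.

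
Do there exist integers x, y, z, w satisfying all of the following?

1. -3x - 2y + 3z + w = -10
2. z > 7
Yes

Take x = 0, y = 0, z = 8, w = -34. Substituting into each constraint:
  (1) -3(0) - 2(0) + 3(8) + (-34) = -10 ✓
  (2) 8 > 7 ✓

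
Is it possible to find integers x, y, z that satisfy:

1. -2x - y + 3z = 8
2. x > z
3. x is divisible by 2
Yes

Take x = 0, y = -11, z = -1. Substituting into each constraint:
  (1) -2(0) + 11 + 3(-1) = 8 ✓
  (2) 0 > -1 ✓
  (3) 0 = 2 × 0, remainder 0 ✓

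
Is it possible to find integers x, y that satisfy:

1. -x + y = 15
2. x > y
No

The full constraint system is jointly infeasible over the integers. Each constraint and what it forces:

  - -x + y = 15: is a linear equation tying the variables together
  - x > y: bounds one variable relative to another variable

From the equation, x − y = -15, i.e. x − y = -15; but x > y requires x − y ≥ 1. Contradiction.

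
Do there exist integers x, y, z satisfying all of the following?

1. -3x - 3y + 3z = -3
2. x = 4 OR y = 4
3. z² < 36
Yes

Take x = -3, y = 4, z = 0. Substituting into each constraint:
  (1) -3(-3) - 3(4) + 3(0) = -3 ✓
  (2) y = 4, target 4 ✓ (second branch holds)
  (3) z² = (0)² = 0, and 0 < 36 ✓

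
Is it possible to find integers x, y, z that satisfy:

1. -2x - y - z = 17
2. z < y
Yes

Take x = -8, y = 0, z = -1. Substituting into each constraint:
  (1) -2(-8) + 0 + 1 = 17 ✓
  (2) -1 < 0 ✓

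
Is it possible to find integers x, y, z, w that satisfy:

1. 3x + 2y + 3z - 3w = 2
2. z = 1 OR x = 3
Yes

Take x = -1, y = 1, z = 1, w = 0. Substituting into each constraint:
  (1) 3(-1) + 2(1) + 3(1) - 3(0) = 2 ✓
  (2) z = 1, target 1 ✓ (first branch holds)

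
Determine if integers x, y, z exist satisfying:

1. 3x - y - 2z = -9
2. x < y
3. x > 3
Yes

Take x = 4, y = 5, z = 8. Substituting into each constraint:
  (1) 3(4) + (-5) - 2(8) = -9 ✓
  (2) 4 < 5 ✓
  (3) 4 > 3 ✓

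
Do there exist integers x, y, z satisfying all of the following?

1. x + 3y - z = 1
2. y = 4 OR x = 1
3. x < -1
Yes

Take x = -11, y = 4, z = 0. Substituting into each constraint:
  (1) (-11) + 3(4) + 0 = 1 ✓
  (2) y = 4, target 4 ✓ (first branch holds)
  (3) -11 < -1 ✓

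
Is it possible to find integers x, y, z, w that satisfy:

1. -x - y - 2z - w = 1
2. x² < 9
Yes

Take x = 0, y = -1, z = 0, w = 0. Substituting into each constraint:
  (1) 0 + 1 - 2(0) + 0 = 1 ✓
  (2) x² = (0)² = 0, and 0 < 9 ✓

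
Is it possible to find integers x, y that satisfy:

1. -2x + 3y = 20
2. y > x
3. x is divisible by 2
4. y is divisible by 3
Yes

Take x = 8, y = 12. Substituting into each constraint:
  (1) -2(8) + 3(12) = 20 ✓
  (2) 12 > 8 ✓
  (3) 8 = 2 × 4, remainder 0 ✓
  (4) 12 = 3 × 4, remainder 0 ✓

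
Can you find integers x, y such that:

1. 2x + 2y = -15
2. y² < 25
No

Even the single constraint (2x + 2y = -15) is infeasible over the integers.

  - 2x + 2y = -15: every term on the left is divisible by 2, so the LHS ≡ 0 (mod 2), but the RHS -15 is not — no integer solution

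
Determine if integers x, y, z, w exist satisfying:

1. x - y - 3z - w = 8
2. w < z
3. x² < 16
Yes

Take x = 0, y = -7, z = 0, w = -1. Substituting into each constraint:
  (1) 0 + 7 - 3(0) + 1 = 8 ✓
  (2) -1 < 0 ✓
  (3) x² = (0)² = 0, and 0 < 16 ✓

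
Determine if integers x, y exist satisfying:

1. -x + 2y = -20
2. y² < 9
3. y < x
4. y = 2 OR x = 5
Yes

Take x = 24, y = 2. Substituting into each constraint:
  (1) (-24) + 2(2) = -20 ✓
  (2) y² = (2)² = 4, and 4 < 9 ✓
  (3) 2 < 24 ✓
  (4) y = 2, target 2 ✓ (first branch holds)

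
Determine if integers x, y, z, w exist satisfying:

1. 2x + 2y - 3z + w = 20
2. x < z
Yes

Take x = -1, y = 11, z = 0, w = 0. Substituting into each constraint:
  (1) 2(-1) + 2(11) - 3(0) + 0 = 20 ✓
  (2) -1 < 0 ✓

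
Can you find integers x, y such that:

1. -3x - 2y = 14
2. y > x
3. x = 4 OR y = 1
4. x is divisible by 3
No

A contradictory subset is {-3x - 2y = 14, y > x, x = 4 OR y = 1}. No integer assignment can satisfy these jointly:

  - -3x - 2y = 14: is a linear equation tying the variables together
  - y > x: bounds one variable relative to another variable
  - x = 4 OR y = 1: forces a choice: either x = 4 or y = 1

Split on the disjunction (x = 4 OR y = 1):
  • If x = 4: the equation forces y = -13, giving (x, y) = (4, -13), which violates y > x.
  • If y = 1: with y = 1, every remaining term of the linear equation is divisible by 3, so the left side is ≡ 0 (mod 3); but the right side 16 ≡ 1 (mod 3). No integers can satisfy it.
Both branches are infeasible, so the system has no integer solution.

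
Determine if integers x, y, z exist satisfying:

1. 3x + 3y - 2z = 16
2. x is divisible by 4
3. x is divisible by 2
Yes

Take x = 0, y = 0, z = -8. Substituting into each constraint:
  (1) 3(0) + 3(0) - 2(-8) = 16 ✓
  (2) 0 = 4 × 0, remainder 0 ✓
  (3) 0 = 2 × 0, remainder 0 ✓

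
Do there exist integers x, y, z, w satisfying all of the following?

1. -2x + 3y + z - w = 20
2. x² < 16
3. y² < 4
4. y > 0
Yes

Take x = 0, y = 1, z = 0, w = -17. Substituting into each constraint:
  (1) -2(0) + 3(1) + 0 + 17 = 20 ✓
  (2) x² = (0)² = 0, and 0 < 16 ✓
  (3) y² = (1)² = 1, and 1 < 4 ✓
  (4) 1 > 0 ✓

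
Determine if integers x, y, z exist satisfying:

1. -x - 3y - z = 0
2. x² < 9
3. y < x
Yes

Take x = 0, y = -1, z = 3. Substituting into each constraint:
  (1) 0 - 3(-1) + (-3) = 0 ✓
  (2) x² = (0)² = 0, and 0 < 9 ✓
  (3) -1 < 0 ✓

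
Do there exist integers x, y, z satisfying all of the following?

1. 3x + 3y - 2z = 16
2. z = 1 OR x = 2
Yes

Take x = 1, y = 5, z = 1. Substituting into each constraint:
  (1) 3(1) + 3(5) - 2(1) = 16 ✓
  (2) z = 1, target 1 ✓ (first branch holds)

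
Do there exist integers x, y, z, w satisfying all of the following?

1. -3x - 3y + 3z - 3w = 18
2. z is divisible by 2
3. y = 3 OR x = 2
Yes

Take x = 2, y = -8, z = 0, w = 0. Substituting into each constraint:
  (1) -3(2) - 3(-8) + 3(0) - 3(0) = 18 ✓
  (2) 0 = 2 × 0, remainder 0 ✓
  (3) x = 2, target 2 ✓ (second branch holds)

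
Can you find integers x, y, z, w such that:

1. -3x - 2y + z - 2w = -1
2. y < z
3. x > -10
Yes

Take x = 0, y = 0, z = 1, w = 1. Substituting into each constraint:
  (1) -3(0) - 2(0) + 1 - 2(1) = -1 ✓
  (2) 0 < 1 ✓
  (3) 0 > -10 ✓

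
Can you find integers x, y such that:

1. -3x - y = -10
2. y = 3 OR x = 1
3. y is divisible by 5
No

The full constraint system is jointly infeasible over the integers. Each constraint and what it forces:

  - -3x - y = -10: is a linear equation tying the variables together
  - y = 3 OR x = 1: forces a choice: either y = 3 or x = 1
  - y is divisible by 5: restricts y to multiples of 5

Split on the disjunction (y = 3 OR x = 1):
  • If y = 3: this contradicts the divisibility constraint — 3 is not a multiple of 5.
  • If x = 1: with x = 1, writing y = 5y', every remaining term of the linear equation is divisible by 5, so the left side is ≡ 0 (mod 5); but the right side -7 ≡ 3 (mod 5). No integers can satisfy it.
Both branches are infeasible, so the system has no integer solution.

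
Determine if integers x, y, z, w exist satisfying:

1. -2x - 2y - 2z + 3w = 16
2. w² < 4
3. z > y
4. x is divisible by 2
Yes

Take x = 0, y = -5, z = -3, w = 0. Substituting into each constraint:
  (1) -2(0) - 2(-5) - 2(-3) + 3(0) = 16 ✓
  (2) w² = (0)² = 0, and 0 < 4 ✓
  (3) -3 > -5 ✓
  (4) 0 = 2 × 0, remainder 0 ✓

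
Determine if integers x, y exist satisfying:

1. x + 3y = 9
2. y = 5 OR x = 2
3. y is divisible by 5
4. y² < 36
Yes

Take x = -6, y = 5. Substituting into each constraint:
  (1) (-6) + 3(5) = 9 ✓
  (2) y = 5, target 5 ✓ (first branch holds)
  (3) 5 = 5 × 1, remainder 0 ✓
  (4) y² = (5)² = 25, and 25 < 36 ✓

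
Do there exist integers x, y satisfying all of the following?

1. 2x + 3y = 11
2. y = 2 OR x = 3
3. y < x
No

The full constraint system is jointly infeasible over the integers. Each constraint and what it forces:

  - 2x + 3y = 11: is a linear equation tying the variables together
  - y = 2 OR x = 3: forces a choice: either y = 2 or x = 3
  - y < x: bounds one variable relative to another variable

Split on the disjunction (y = 2 OR x = 3):
  • If y = 2: with y = 2, every remaining term of the linear equation is divisible by 2, so the left side is ≡ 0 (mod 2); but the right side 5 ≡ 1 (mod 2). No integers can satisfy it.
  • If x = 3: with x = 3, every remaining term of the linear equation is divisible by 3, so the left side is ≡ 0 (mod 3); but the right side 5 ≡ 2 (mod 3). No integers can satisfy it.
Both branches are infeasible, so the system has no integer solution.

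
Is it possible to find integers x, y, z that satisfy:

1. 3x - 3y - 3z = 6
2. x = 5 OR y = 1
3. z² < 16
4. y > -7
Yes

Take x = 5, y = 3, z = 0. Substituting into each constraint:
  (1) 3(5) - 3(3) - 3(0) = 6 ✓
  (2) x = 5, target 5 ✓ (first branch holds)
  (3) z² = (0)² = 0, and 0 < 16 ✓
  (4) 3 > -7 ✓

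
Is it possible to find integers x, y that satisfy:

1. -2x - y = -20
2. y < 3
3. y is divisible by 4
Yes

Take x = 10, y = 0. Substituting into each constraint:
  (1) -2(10) + 0 = -20 ✓
  (2) 0 < 3 ✓
  (3) 0 = 4 × 0, remainder 0 ✓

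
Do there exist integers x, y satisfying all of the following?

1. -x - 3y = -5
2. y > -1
Yes

Take x = 5, y = 0. Substituting into each constraint:
  (1) (-5) - 3(0) = -5 ✓
  (2) 0 > -1 ✓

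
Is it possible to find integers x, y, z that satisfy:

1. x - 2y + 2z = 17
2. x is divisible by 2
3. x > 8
No

A contradictory subset is {x - 2y + 2z = 17, x is divisible by 2}. No integer assignment can satisfy these jointly:

  - x - 2y + 2z = 17: is a linear equation tying the variables together
  - x is divisible by 2: restricts x to multiples of 2

Modular obstruction: writing x = 2x', every remaining term of the linear equation is divisible by 2, so the left side is ≡ 0 (mod 2); but the right side 17 ≡ 1 (mod 2). No integers can satisfy it.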